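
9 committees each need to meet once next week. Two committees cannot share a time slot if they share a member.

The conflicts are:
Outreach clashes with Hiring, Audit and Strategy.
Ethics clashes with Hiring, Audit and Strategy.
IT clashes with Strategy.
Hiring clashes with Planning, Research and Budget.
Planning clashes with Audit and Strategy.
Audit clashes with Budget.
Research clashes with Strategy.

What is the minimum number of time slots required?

Planning and Strategy conflict, so at least 2 time slots are needed.
A valid assignment using 2 time slots: Outreach=2, Ethics=2, IT=2, Hiring=1, Planning=2, Audit=1, Research=2, Strategy=1, Budget=2. No two conflicting committees share a time slot.

2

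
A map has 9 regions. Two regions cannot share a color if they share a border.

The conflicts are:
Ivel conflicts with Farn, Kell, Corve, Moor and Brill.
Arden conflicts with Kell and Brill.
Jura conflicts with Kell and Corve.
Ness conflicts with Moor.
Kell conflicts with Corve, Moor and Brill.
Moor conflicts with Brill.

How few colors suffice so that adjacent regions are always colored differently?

Ivel, Kell, Moor, Brill are mutually in conflict, so at least 4 colors are needed.
A valid assignment using 4 colors: Ivel=2, Farn=1, Arden=2, Jura=2, Ness=1, Kell=1, Corve=3, Moor=4, Brill=3. Each listed conflict is separated.

4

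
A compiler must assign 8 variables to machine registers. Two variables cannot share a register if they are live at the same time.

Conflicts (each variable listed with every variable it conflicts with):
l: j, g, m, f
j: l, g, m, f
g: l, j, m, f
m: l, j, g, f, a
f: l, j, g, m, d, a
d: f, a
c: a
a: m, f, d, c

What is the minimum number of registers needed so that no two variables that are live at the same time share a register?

l, j, g, m, f are mutually in conflict, so at least 5 registers are needed.
5 registers suffice: register 1 → {f, c}; register 2 → {m, d}; register 3 → {l, a}; register 4 → {g}; register 5 → {j}. No two conflicting variables share a register.

5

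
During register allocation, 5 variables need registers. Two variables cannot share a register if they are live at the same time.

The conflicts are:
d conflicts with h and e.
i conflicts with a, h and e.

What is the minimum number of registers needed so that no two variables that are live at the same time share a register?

2

i and e conflict, so at least 2 registers are needed.
2 registers suffice: d=1, i=1, a=2, h=2, e=2. Each listed conflict is separated.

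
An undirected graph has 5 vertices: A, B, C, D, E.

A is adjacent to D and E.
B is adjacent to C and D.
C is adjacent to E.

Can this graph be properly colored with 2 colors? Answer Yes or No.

The cycle B-D-A-E-C-B has odd length 5, so it cannot be 2-colored; at least 3 colors are needed.
So 2 colors are not enough.

No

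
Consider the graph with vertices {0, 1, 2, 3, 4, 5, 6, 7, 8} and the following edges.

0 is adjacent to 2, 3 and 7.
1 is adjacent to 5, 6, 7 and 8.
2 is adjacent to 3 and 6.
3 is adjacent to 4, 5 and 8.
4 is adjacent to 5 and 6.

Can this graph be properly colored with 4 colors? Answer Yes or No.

The chromatic number is 3. 3, 4, 5 are mutually adjacent, so at least 3 colors are needed.
3 colors suffice: color a → {1, 3}; color b → {0, 5, 6, 8}; color c → {2, 4, 7}.
Since 4 ≥ 3, a proper 4-coloring certainly exists.

Yes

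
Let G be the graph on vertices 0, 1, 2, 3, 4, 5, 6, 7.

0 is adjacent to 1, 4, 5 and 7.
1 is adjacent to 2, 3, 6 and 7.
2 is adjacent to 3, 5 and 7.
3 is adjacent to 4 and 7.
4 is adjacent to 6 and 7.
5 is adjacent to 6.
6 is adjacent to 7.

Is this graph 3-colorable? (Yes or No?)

1, 2, 3, 7 are pairwise adjacent (a clique of size 4), so at least 4 colors are needed.
So 3 colors are not enough.

No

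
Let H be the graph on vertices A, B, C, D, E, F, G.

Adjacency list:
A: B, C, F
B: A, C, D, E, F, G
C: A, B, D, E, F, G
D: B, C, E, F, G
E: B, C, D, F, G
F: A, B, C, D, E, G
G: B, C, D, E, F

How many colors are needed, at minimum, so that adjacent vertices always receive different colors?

B, C, D, E, F, G are pairwise adjacent (a clique of size 6), so at least 6 colors are needed.
6 colors suffice: color 1 → {C}; color 2 → {F}; color 3 → {B}; color 4 → {A, E}; color 5 → {D}; color 6 → {G}. Each edge has distinct colors on its endpoints.

6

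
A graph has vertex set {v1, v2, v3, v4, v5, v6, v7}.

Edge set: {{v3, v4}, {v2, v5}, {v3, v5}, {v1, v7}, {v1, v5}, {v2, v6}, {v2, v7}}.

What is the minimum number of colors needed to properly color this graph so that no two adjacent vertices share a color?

v1 and v5 are adjacent, so at least 2 colors are needed.
One proper 2-coloring: v1=2, v2=2, v3=2, v4=1, v5=1, v6=1, v7=1. Every edge joins two different colors.

2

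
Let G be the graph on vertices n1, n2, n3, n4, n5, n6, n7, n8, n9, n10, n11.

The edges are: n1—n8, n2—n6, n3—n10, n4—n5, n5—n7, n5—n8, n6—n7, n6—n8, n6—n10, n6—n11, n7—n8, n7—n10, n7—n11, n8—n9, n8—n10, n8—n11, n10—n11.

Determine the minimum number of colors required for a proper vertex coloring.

n6, n7, n8, n10, n11 form a clique, so at least 5 colors are needed.
5 colors suffice: color red → {n2, n3, n4, n8}; color blue → {n1, n7, n9}; color green → {n5, n10}; color yellow → {n6}; color purple → {n11}. No two adjacent vertices share a color.

5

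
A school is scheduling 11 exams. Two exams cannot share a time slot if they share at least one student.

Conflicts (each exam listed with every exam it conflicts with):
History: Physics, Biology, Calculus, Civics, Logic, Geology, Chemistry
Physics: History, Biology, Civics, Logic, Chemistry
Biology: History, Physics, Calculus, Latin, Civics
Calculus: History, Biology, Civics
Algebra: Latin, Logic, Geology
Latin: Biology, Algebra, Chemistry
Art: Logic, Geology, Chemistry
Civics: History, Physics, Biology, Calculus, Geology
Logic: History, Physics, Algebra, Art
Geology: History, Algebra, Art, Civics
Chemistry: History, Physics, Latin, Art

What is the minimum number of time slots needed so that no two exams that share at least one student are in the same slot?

History, Physics, Biology, Civics are mutually in conflict, so at least 4 time slots are needed.
Using 4 time slots: History=1, Physics=4, Biology=3, Calculus=4, Algebra=1, Latin=4, Art=1, Civics=2, Logic=2, Geology=3, Chemistry=2. No two conflicting exams share a time slot.

4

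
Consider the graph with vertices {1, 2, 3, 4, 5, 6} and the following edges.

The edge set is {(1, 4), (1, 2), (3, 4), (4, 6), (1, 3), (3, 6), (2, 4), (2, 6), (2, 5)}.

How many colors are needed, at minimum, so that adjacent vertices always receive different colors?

3

2, 4, 6 form a triangle, so at least 3 colors are needed.
3 colors suffice: color a → {2, 3}; color b → {4, 5}; color c → {1, 6}. Every edge joins two different colors.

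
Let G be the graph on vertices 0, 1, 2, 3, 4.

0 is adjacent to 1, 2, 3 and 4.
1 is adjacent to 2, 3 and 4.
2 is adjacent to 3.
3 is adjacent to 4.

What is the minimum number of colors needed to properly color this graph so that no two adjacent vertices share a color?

4

0, 1, 3, 4 form a clique, so at least 4 colors are needed.
4 colors suffice: color a → {0}; color b → {3}; color c → {1}; color d → {2, 4}. Each edge has distinct colors on its endpoints.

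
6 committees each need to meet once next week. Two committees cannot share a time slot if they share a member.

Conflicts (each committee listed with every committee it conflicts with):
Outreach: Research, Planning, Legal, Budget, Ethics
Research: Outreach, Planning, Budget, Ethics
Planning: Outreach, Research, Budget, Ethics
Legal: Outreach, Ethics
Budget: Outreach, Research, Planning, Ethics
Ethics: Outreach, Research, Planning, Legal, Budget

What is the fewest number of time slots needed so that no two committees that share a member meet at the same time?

Outreach, Research, Planning, Budget, Ethics pairwise conflict, so at least 5 time slots are needed.
5 time slots suffice: Outreach=1, Research=5, Planning=4, Legal=3, Budget=3, Ethics=2. No two conflicting committees share a time slot.

5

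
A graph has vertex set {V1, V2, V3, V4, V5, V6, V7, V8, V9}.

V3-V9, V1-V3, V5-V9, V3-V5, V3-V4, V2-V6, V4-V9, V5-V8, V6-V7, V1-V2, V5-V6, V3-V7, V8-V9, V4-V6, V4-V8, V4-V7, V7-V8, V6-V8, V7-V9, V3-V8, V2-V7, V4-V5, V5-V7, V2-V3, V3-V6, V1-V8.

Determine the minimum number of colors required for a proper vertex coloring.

V3, V4, V5, V7, V8, V9 are pairwise adjacent (a clique of size 6), so at least 6 colors are needed.
6 colors suffice: color 1 → {V3}; color 2 → {V1, V7}; color 3 → {V2, V8}; color 4 → {V6, V9}; color 5 → {V5}; color 6 → {V4}. Each edge has distinct colors on its endpoints.

6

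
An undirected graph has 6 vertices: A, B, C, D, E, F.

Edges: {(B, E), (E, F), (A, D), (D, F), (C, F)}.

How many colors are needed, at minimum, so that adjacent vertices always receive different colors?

C and F are adjacent, so at least 2 colors are needed.
2 colors suffice: color 1 → {A, B, F}; color 2 → {C, D, E}. Every edge joins two different colors.

2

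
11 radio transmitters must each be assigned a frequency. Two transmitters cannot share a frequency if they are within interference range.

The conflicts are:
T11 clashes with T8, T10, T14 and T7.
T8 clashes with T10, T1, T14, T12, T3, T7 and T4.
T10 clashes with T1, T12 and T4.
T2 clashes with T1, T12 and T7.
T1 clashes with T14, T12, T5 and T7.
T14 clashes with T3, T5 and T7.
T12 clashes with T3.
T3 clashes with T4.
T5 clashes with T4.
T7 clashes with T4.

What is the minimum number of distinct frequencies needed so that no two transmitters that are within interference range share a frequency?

T8, T10, T1, T12 are mutually in conflict, so at least 4 frequencies are needed.
4 frequencies suffice: frequency 1 → {T8, T2, T5}; frequency 2 → {T11, T1, T4}; frequency 3 → {T10, T3, T7}; frequency 4 → {T14, T12}. Each listed conflict is separated.

4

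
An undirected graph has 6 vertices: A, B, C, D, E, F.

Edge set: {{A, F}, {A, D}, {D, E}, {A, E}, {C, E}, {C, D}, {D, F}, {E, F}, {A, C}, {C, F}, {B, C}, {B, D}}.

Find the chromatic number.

A, C, D, E, F are pairwise adjacent (a clique of size 5), so at least 5 colors are needed.
5 colors suffice: color 1 → {D}; color 2 → {C}; color 3 → {B, F}; color 4 → {A}; color 5 → {E}. Each edge has distinct colors on its endpoints.

5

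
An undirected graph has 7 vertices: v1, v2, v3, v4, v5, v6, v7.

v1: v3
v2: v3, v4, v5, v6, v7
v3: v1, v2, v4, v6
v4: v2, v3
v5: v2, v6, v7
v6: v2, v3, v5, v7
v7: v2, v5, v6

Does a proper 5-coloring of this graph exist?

The chromatic number is 4. v2, v5, v6, v7 form a clique, so at least 4 colors are needed.
4 colors suffice: color 1 → {v1, v2}; color 2 → {v3, v7}; color 3 → {v4, v6}; color 4 → {v5}.
Since 5 ≥ 4, a proper 5-coloring certainly exists.

Yes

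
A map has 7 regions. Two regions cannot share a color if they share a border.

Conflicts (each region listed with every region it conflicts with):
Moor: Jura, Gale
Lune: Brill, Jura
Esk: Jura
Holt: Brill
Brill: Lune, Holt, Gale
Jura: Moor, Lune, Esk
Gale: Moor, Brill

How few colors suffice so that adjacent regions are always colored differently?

The cycle Jura-Lune-Brill-Gale-Moor-Jura has odd length 5, so it cannot be 2-colored; at least 3 colors are needed.
A valid assignment using 3 colors: Moor=3, Lune=2, Esk=2, Holt=2, Brill=1, Jura=1, Gale=2. No two conflicting regions share a color.

3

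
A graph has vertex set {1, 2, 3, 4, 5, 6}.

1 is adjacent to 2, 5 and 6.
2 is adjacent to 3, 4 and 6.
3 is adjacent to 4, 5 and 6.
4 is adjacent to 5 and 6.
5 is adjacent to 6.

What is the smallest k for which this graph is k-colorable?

3, 4, 5, 6 are mutually adjacent (a clique of size 4), so at least 4 colors are needed.
4 colors suffice: color a → {6}; color b → {2, 5}; color c → {1, 4}; color d → {3}. Each edge has distinct colors on its endpoints.

4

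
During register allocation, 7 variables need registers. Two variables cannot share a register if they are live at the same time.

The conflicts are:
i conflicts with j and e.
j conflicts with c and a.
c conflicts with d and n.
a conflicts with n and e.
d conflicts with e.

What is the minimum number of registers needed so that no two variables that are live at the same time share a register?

3

The cycle j-a-e-d-c-j has odd length 5, so it cannot be 2-colored; at least 3 registers are needed.
3 registers suffice: i=2, j=1, c=2, a=2, d=3, n=1, e=1. Each listed conflict is separated.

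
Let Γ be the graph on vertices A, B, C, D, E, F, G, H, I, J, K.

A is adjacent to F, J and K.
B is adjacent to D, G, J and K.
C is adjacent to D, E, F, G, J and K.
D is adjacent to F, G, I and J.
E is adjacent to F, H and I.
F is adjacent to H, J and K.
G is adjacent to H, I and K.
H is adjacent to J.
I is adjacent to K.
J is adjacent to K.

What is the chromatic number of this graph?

4

A, F, J, K form a clique, so at least 4 colors are needed.
4 colors suffice: color red → {E, G, J}; color blue → {D, H, K}; color green → {B, F, I}; color yellow → {A, C}. Each edge has distinct colors on its endpoints.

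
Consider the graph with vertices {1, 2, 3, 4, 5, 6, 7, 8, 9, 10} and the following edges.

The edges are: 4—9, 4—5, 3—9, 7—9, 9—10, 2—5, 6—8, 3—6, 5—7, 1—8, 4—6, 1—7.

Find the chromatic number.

2

4 and 9 are adjacent, so at least 2 colors are needed.
2 colors suffice: 1=red, 2=blue, 3=blue, 4=blue, 5=red, 6=red, 7=blue, 8=blue, 9=red, 10=blue. Every edge joins two different colors.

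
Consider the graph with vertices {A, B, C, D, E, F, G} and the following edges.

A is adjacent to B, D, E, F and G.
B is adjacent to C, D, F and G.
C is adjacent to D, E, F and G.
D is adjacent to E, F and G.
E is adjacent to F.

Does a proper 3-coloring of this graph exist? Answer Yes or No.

No

C, D, E, F form a clique, so at least 4 colors are needed.
So 3 colors are not enough.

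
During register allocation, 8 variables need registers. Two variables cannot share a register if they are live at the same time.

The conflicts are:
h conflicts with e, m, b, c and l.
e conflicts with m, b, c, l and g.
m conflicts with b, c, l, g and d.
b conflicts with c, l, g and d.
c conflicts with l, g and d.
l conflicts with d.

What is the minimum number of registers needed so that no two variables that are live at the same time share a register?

h, e, m, b, c, l all conflict with each other, so at least 6 registers are needed.
Using 6 registers: h=6, e=5, m=3, b=2, c=1, l=4, g=4, d=5. Each listed conflict is separated.

6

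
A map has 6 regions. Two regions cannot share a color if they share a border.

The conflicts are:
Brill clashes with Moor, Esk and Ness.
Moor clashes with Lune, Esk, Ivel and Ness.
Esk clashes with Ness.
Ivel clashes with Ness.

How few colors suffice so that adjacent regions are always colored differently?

Brill, Moor, Esk, Ness all conflict with each other, so at least 4 colors are needed.
A valid assignment using 4 colors: Brill=3, Moor=1, Lune=2, Esk=4, Ivel=3, Ness=2. Each listed conflict is separated.

4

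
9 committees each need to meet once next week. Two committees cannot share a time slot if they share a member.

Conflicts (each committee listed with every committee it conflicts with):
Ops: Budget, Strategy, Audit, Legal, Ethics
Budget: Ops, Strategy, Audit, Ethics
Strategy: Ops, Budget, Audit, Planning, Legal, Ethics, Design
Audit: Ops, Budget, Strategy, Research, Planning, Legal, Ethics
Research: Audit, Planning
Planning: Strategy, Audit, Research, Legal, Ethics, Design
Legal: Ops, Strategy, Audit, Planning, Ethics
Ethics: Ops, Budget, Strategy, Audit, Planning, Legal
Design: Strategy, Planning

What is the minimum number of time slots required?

5

Ops, Strategy, Audit, Legal, Ethics pairwise conflict, so at least 5 time slots are needed.
5 time slots suffice: time slot 1 → {Strategy, Research}; time slot 2 → {Audit, Design}; time slot 3 → {Ethics}; time slot 4 → {Ops, Planning}; time slot 5 → {Budget, Legal}. Each listed conflict is separated.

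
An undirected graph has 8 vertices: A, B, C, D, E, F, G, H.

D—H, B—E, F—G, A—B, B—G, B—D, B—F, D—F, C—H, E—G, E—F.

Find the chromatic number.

4

B, E, F, G form a clique, so at least 4 colors are needed.
4 colors suffice: color 1 → {B, H}; color 2 → {A, C, F}; color 3 → {D, G}; color 4 → {E}. No two adjacent vertices share a color.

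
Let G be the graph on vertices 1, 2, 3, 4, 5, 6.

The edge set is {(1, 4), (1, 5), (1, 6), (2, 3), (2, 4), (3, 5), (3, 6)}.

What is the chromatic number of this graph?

The cycle 2-3-6-1-4-2 has odd length 5, so it cannot be 2-colored; at least 3 colors are needed.
A valid assignment using 3 colors: 1=a, 2=c, 3=a, 4=b, 5=b, 6=b. No two adjacent vertices share a color.

3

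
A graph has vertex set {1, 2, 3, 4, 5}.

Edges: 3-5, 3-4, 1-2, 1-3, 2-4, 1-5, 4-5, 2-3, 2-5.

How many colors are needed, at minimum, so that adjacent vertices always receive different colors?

4

1, 2, 3, 5 are pairwise adjacent (a clique of size 4), so at least 4 colors are needed.
4 colors suffice: 1=yellow, 2=green, 3=red, 4=yellow, 5=blue. No two adjacent vertices share a color.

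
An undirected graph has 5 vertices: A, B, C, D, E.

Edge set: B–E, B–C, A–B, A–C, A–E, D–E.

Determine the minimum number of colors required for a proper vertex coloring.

A, B, C are pairwise adjacent, so at least 3 colors are needed.
One proper 3-coloring: A=1, B=2, C=3, D=1, E=3. Each edge has distinct colors on its endpoints.

3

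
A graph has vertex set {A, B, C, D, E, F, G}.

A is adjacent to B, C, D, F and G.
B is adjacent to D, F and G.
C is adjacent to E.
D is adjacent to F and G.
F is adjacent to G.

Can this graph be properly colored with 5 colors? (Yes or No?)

The chromatic number is 5. A, B, D, F, G are pairwise adjacent (a clique of size 5), so at least 5 colors are needed.
5 colors suffice: color red → {A, E}; color blue → {C, F}; color green → {G}; color yellow → {B}; color purple → {D}.
That is already a proper 5-coloring.

Yes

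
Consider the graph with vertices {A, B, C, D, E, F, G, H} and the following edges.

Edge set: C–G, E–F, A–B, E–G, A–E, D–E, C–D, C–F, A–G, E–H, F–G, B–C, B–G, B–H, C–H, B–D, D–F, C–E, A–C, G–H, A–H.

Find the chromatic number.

5

A, C, E, G, H form a clique, so at least 5 colors are needed.
5 colors suffice: color 1 → {C}; color 2 → {B, E}; color 3 → {D, G}; color 4 → {A, F}; color 5 → {H}. Each edge has distinct colors on its endpoints.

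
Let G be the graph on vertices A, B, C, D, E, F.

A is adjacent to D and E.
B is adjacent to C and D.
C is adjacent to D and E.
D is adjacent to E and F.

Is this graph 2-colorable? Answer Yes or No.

No

B, C, D are mutually adjacent, so at least 3 colors are needed.
So 2 colors are not enough.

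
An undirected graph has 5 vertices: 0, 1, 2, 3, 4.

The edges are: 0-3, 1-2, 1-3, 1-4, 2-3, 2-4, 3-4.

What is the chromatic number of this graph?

4

1, 2, 3, 4 form a clique, so at least 4 colors are needed.
4 colors suffice: color red → {3}; color blue → {0, 1}; color green → {4}; color yellow → {2}. No two adjacent vertices share a color.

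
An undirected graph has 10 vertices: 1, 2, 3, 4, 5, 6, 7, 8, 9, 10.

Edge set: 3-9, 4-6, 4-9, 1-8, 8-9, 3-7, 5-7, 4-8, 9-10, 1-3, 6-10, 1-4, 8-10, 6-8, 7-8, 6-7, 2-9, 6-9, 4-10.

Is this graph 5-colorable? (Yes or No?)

The chromatic number is 5. 4, 6, 8, 9, 10 are mutually adjacent (a clique of size 5), so at least 5 colors are needed.
5 colors suffice: 1=b, 2=a, 3=a, 4=c, 5=a, 6=d, 7=b, 8=a, 9=b, 10=e.
That is already a proper 5-coloring.

Yes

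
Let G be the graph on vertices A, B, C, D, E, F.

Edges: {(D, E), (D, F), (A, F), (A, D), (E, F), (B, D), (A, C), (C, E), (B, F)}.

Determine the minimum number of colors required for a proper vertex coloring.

3

B, D, F are pairwise adjacent, so at least 3 colors are needed.
One proper 3-coloring: A=3, B=3, C=1, D=2, E=3, F=1. No two adjacent vertices share a color.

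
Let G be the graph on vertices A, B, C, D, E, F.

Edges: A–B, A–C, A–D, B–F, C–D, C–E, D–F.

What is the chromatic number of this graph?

A, C, D are pairwise adjacent, so at least 3 colors are needed.
3 colors suffice: color 1 → {A, E, F}; color 2 → {B, C}; color 3 → {D}. Each edge has distinct colors on its endpoints.

3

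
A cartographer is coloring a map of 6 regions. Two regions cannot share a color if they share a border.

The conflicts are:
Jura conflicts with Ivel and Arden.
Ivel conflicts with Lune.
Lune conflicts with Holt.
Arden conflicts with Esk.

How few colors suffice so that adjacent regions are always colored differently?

2

Arden and Esk conflict, so at least 2 colors are needed.
2 colors suffice: color 1 → {Ivel, Arden, Holt}; color 2 → {Jura, Lune, Esk}. Every pair that conflicts lands in different colors.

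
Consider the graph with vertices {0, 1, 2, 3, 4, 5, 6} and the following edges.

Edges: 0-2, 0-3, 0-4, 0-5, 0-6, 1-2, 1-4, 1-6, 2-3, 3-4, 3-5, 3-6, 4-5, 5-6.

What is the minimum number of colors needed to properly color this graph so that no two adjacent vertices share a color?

4

0, 3, 5, 6 are mutually adjacent (a clique of size 4), so at least 4 colors are needed.
4 colors suffice: color a → {0, 1}; color b → {3}; color c → {2, 4, 6}; color d → {5}. No two adjacent vertices share a color.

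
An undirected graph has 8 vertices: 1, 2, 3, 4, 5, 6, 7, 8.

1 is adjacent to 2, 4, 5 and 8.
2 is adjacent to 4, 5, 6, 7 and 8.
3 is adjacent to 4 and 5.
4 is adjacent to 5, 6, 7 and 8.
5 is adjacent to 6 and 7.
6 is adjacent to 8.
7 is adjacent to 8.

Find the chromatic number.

1, 2, 4, 8 are pairwise adjacent (a clique of size 4), so at least 4 colors are needed.
One proper 4-coloring: 1=d, 2=c, 3=c, 4=a, 5=b, 6=d, 7=d, 8=b. Every edge joins two different colors.

4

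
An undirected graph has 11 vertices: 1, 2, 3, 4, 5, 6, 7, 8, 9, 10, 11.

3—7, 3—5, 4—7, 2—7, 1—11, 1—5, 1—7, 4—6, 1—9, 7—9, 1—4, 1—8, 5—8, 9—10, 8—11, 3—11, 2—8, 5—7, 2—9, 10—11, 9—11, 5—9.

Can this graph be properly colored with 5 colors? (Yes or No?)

The chromatic number is 4. 1, 5, 7, 9 are pairwise adjacent (a clique of size 4), so at least 4 colors are needed.
4 colors suffice: color a → {3, 4, 8, 9}; color b → {6, 7, 11}; color c → {1, 2, 10}; color d → {5}.
Since 5 ≥ 4, a proper 5-coloring certainly exists.

Yes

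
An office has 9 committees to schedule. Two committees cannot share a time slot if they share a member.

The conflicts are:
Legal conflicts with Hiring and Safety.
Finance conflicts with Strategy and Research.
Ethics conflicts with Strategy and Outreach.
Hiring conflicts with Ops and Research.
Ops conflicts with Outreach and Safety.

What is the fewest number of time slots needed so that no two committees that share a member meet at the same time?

3

The cycle Outreach-Ops-Hiring-Research-Finance-Strategy-Ethics-Outreach has odd length 7, so it cannot be 2-colored; at least 3 time slots are needed.
3 time slots suffice: Legal=1, Finance=2, Ethics=1, Hiring=2, Strategy=3, Ops=1, Research=1, Outreach=2, Safety=2. No two conflicting committees share a time slot.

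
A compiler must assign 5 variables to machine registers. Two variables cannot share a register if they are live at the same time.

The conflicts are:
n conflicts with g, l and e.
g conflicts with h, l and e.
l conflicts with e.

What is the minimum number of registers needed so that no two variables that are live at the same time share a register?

4

n, g, l, e pairwise conflict, so at least 4 registers are needed.
A valid assignment using 4 registers: n=3, g=1, h=2, l=4, e=2. No two conflicting variables share a register.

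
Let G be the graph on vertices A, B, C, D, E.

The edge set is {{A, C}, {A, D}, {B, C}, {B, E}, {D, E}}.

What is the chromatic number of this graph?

3

The cycle B-E-D-A-C-B has odd length 5, so it cannot be 2-colored; at least 3 colors are needed.
3 colors suffice: color 1 → {B, D}; color 2 → {A, E}; color 3 → {C}. Each edge has distinct colors on its endpoints.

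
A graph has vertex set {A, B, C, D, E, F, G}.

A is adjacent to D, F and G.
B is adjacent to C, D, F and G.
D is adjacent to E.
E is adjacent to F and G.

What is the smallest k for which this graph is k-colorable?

B and C are adjacent, so at least 2 colors are needed.
2 colors suffice: A=red, B=red, C=blue, D=blue, E=red, F=blue, G=blue. No two adjacent vertices share a color.

2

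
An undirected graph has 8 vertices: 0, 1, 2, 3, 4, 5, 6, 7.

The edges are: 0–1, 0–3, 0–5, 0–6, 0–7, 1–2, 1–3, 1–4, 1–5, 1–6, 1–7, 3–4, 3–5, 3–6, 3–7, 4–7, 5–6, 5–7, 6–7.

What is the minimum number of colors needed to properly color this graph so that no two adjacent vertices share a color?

0, 1, 3, 5, 6, 7 are pairwise adjacent (a clique of size 6), so at least 6 colors are needed.
6 colors suffice: color red → {1}; color blue → {2, 7}; color green → {3}; color yellow → {4, 6}; color purple → {5}; color orange → {0}. Every edge joins two different colors.

6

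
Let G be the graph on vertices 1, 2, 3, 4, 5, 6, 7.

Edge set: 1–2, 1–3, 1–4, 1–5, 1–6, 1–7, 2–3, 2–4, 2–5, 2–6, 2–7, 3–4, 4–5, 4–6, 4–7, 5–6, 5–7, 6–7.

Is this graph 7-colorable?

The chromatic number is 6. 1, 2, 4, 5, 6, 7 are mutually adjacent (a clique of size 6), so at least 6 colors are needed.
A valid assignment using 6 colors: 1=red, 2=green, 3=yellow, 4=blue, 5=orange, 6=yellow, 7=purple.
Since 7 ≥ 6, a proper 7-coloring certainly exists.

Yes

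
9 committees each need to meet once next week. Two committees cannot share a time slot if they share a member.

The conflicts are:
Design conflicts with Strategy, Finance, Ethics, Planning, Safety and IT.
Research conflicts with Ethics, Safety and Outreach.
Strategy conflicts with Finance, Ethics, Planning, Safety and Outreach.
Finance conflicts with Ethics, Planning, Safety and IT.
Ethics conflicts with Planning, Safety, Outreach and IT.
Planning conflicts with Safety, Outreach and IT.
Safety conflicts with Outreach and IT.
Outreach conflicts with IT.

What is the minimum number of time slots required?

Design, Strategy, Finance, Ethics, Planning, Safety are mutually in conflict, so at least 6 time slots are needed.
6 time slots suffice: time slot 1 → {Ethics}; time slot 2 → {Safety}; time slot 3 → {Research, Planning}; time slot 4 → {Design, Outreach}; time slot 5 → {Strategy, IT}; time slot 6 → {Finance}. No two conflicting committees share a time slot.

6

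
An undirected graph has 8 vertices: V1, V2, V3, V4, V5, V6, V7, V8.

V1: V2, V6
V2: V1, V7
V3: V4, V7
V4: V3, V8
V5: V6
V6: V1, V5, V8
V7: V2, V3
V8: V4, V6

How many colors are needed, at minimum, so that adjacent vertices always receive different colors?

3

The cycle V8-V4-V3-V7-V2-V1-V6-V8 has odd length 7, so it cannot be 2-colored; at least 3 colors are needed.
3 colors suffice: color 1 → {V4, V6, V7}; color 2 → {V1, V3, V5, V8}; color 3 → {V2}. Each edge has distinct colors on its endpoints.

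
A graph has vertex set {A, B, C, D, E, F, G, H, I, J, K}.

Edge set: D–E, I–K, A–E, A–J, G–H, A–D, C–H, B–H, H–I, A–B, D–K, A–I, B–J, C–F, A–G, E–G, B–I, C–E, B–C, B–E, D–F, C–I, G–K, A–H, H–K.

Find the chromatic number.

4

B, C, H, I form a clique, so at least 4 colors are needed.
4 colors suffice: color 1 → {A, C, K}; color 2 → {E, F, H, J}; color 3 → {B, D, G}; color 4 → {I}. Each edge has distinct colors on its endpoints.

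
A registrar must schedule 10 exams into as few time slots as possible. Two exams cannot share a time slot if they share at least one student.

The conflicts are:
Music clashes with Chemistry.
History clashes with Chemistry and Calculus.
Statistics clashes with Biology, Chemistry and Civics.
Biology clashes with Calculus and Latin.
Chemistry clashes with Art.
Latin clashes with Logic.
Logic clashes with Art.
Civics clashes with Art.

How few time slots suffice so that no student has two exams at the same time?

3

The cycle Chemistry-History-Calculus-Biology-Statistics-Chemistry has odd length 5, so it cannot be 2-colored; at least 3 time slots are needed.
3 time slots suffice: time slot 1 → {Biology, Chemistry, Logic, Civics}; time slot 2 → {Music, Statistics, Calculus, Latin, Art}; time slot 3 → {History}. Every pair that conflicts lands in different time slots.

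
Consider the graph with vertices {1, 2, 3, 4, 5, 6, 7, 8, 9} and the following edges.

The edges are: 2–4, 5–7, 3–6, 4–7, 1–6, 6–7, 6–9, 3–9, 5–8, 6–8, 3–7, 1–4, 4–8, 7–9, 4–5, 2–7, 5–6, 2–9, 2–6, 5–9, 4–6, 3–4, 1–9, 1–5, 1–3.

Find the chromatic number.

4

2, 4, 6, 7 are mutually adjacent (a clique of size 4), so at least 4 colors are needed.
One proper 4-coloring: 1=yellow, 2=green, 3=green, 4=blue, 5=green, 6=red, 7=yellow, 8=yellow, 9=blue. Every edge joins two different colors.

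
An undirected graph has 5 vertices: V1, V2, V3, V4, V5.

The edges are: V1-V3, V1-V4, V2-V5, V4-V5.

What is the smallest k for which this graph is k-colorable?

V1 and V3 are adjacent, so at least 2 colors are needed.
One proper 2-coloring: V1=2, V2=1, V3=1, V4=1, V5=2. Every edge joins two different colors.

2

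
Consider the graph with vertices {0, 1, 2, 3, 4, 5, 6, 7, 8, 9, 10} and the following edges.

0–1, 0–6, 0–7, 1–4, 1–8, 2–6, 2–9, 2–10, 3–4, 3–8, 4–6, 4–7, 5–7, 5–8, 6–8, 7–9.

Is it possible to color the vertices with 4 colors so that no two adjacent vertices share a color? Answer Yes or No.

The chromatic number is 3. The cycle 7-4-3-8-5-7 has odd length 5, so it cannot be 2-colored; at least 3 colors are needed.
A valid assignment using 3 colors: 0=red, 1=blue, 2=red, 3=blue, 4=red, 5=green, 6=blue, 7=blue, 8=red, 9=green, 10=blue.
Since 4 ≥ 3, a proper 4-coloring certainly exists.

Yes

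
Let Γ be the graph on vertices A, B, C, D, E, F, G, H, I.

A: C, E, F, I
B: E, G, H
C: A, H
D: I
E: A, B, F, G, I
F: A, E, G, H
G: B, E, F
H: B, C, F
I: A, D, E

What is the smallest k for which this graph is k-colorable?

3

E, F, G are pairwise adjacent, so at least 3 colors are needed.
3 colors suffice: color 1 → {D, E, H}; color 2 → {B, C, F, I}; color 3 → {A, G}. No two adjacent vertices share a color.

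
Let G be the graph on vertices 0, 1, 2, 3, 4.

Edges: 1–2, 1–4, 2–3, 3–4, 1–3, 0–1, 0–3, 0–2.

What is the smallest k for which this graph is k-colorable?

4

0, 1, 2, 3 are pairwise adjacent (a clique of size 4), so at least 4 colors are needed.
A valid assignment using 4 colors: 0=green, 1=red, 2=yellow, 3=blue, 4=green. Each edge has distinct colors on its endpoints.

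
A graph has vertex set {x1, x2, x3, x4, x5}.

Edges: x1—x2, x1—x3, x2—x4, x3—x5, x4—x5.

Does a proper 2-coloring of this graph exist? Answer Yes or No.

The cycle x2-x1-x3-x5-x4-x2 has odd length 5, so it cannot be 2-colored; at least 3 colors are needed.
So 2 colors are not enough.

No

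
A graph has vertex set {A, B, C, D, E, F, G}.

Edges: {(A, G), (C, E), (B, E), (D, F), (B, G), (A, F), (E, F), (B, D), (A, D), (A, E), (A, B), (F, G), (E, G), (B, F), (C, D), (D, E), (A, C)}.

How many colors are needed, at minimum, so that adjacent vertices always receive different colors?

A, B, E, F, G form a clique, so at least 5 colors are needed.
5 colors suffice: A=blue, B=purple, C=green, D=yellow, E=red, F=green, G=yellow. No two adjacent vertices share a color.

5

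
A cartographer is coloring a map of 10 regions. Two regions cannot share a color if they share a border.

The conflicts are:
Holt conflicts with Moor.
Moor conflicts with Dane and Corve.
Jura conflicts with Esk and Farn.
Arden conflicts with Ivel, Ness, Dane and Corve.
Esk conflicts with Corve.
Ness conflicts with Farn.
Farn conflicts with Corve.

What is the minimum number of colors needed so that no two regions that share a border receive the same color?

2

Ness and Farn conflict, so at least 2 colors are needed.
2 colors suffice: Holt=2, Moor=1, Jura=2, Arden=1, Esk=1, Ivel=2, Ness=2, Dane=2, Farn=1, Corve=2. Every pair that conflicts lands in different colors.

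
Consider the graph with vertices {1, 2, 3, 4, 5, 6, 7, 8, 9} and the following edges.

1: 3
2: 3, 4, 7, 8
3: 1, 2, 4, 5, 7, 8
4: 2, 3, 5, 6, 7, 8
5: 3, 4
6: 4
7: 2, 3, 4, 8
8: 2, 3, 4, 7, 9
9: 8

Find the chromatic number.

5

2, 3, 4, 7, 8 are mutually adjacent (a clique of size 5), so at least 5 colors are needed.
5 colors suffice: color red → {1, 4, 9}; color blue → {3, 6}; color green → {5, 8}; color yellow → {7}; color purple → {2}. Every edge joins two different colors.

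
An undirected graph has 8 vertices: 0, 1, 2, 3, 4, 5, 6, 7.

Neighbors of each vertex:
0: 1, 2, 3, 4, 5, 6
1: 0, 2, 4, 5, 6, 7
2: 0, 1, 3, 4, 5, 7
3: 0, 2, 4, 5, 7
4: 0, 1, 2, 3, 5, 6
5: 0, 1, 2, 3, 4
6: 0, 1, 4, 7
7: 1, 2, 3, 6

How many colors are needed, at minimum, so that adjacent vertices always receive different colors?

5

0, 2, 3, 4, 5 form a clique, so at least 5 colors are needed.
5 colors suffice: color red → {0, 7}; color blue → {2, 6}; color green → {4}; color yellow → {1, 3}; color purple → {5}. Every edge joins two different colors.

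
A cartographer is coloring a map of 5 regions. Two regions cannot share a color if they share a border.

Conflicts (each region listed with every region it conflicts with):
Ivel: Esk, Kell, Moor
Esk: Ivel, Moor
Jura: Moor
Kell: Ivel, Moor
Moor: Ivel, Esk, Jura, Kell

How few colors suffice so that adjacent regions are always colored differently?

3

Ivel, Kell, Moor are mutually in conflict, so at least 3 colors are needed.
3 colors suffice: Ivel=2, Esk=3, Jura=2, Kell=3, Moor=1. Every pair that conflicts lands in different colors.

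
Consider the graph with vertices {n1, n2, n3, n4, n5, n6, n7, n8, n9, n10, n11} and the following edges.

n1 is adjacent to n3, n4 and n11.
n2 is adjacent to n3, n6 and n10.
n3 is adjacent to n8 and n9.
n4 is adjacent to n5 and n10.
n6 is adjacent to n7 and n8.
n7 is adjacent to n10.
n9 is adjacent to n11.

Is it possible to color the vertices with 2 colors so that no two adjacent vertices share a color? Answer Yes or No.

No

The cycle n2-n10-n4-n1-n3-n2 has odd length 5, so it cannot be 2-colored; at least 3 colors are needed.
So 2 colors are not enough.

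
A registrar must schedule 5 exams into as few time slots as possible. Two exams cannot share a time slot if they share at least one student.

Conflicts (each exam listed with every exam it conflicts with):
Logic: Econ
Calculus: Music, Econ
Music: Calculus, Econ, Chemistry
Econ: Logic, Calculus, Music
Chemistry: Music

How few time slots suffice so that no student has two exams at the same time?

3

Calculus, Music, Econ all conflict with each other, so at least 3 time slots are needed.
3 time slots suffice: Logic=1, Calculus=3, Music=1, Econ=2, Chemistry=2. Each listed conflict is separated.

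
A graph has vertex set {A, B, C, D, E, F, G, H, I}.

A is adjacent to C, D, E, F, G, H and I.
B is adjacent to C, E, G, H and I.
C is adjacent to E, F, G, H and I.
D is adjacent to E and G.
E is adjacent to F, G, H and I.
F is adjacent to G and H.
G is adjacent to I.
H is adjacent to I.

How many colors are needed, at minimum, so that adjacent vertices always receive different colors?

A, C, E, H, I are pairwise adjacent (a clique of size 5), so at least 5 colors are needed.
5 colors suffice: A=3, B=3, C=2, D=2, E=1, F=5, G=4, H=4, I=5. No two adjacent vertices share a color.

5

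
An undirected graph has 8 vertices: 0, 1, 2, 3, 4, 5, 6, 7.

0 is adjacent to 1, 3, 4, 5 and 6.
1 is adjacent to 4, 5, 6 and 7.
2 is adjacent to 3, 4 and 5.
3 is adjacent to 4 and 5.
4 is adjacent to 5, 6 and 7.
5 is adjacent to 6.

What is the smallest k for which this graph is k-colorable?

5

0, 1, 4, 5, 6 form a clique, so at least 5 colors are needed.
5 colors suffice: color a → {4}; color b → {5, 7}; color c → {1, 3}; color d → {0, 2}; color e → {6}. No two adjacent vertices share a color.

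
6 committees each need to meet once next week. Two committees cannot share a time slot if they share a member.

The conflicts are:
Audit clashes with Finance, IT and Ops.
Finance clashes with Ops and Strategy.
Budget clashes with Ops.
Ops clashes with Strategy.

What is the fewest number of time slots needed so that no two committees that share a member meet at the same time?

Audit, Finance, Ops pairwise conflict, so at least 3 time slots are needed.
Using 3 time slots: Audit=2, Finance=3, IT=1, Budget=2, Ops=1, Strategy=2. No two conflicting committees share a time slot.

3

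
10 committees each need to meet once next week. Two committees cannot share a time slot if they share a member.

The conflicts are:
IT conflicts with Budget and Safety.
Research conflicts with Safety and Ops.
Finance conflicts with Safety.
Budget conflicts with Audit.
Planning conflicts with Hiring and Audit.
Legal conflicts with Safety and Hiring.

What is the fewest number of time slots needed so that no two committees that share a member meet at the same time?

3

The cycle Planning-Hiring-Legal-Safety-IT-Budget-Audit-Planning has odd length 7, so it cannot be 2-colored; at least 3 time slots are needed.
3 time slots suffice: time slot 1 → {Budget, Safety, Hiring, Ops}; time slot 2 → {IT, Research, Finance, Planning, Legal}; time slot 3 → {Audit}. Each listed conflict is separated.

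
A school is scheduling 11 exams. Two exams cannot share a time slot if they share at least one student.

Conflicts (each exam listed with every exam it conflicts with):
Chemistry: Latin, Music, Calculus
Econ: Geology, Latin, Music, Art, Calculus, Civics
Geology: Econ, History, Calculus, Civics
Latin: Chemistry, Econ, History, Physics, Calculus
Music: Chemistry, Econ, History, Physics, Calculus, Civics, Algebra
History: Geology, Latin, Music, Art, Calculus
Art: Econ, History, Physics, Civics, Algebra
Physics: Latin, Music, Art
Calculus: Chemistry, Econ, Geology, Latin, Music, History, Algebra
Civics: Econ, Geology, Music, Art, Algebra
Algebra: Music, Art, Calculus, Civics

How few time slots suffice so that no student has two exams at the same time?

Geology, History, Calculus are mutually in conflict, so at least 3 time slots are needed.
Using 3 time slots: Chemistry=3, Econ=3, Geology=2, Latin=2, Music=2, History=3, Art=2, Physics=1, Calculus=1, Civics=1, Algebra=3. Every pair that conflicts lands in different time slots.

3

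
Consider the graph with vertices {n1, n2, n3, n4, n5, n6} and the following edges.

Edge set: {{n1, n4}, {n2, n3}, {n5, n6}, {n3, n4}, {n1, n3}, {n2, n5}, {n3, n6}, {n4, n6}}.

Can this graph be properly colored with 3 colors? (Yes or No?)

The chromatic number is 3. n3, n4, n6 are mutually adjacent, so at least 3 colors are needed.
One proper 3-coloring: n1=B, n2=B, n3=R, n4=G, n5=R, n6=B.
That is already a proper 3-coloring.

Yes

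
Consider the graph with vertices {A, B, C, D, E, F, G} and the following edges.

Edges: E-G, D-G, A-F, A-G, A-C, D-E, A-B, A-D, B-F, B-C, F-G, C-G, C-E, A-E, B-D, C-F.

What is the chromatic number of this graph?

4

A, C, E, G form a clique, so at least 4 colors are needed.
4 colors suffice: A=red, B=green, C=blue, D=blue, E=yellow, F=yellow, G=green. No two adjacent vertices share a color.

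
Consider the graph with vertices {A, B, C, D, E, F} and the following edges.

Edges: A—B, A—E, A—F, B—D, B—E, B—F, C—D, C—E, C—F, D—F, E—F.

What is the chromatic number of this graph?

4

A, B, E, F form a clique, so at least 4 colors are needed.
One proper 4-coloring: A=yellow, B=blue, C=blue, D=green, E=green, F=red. Each edge has distinct colors on its endpoints.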